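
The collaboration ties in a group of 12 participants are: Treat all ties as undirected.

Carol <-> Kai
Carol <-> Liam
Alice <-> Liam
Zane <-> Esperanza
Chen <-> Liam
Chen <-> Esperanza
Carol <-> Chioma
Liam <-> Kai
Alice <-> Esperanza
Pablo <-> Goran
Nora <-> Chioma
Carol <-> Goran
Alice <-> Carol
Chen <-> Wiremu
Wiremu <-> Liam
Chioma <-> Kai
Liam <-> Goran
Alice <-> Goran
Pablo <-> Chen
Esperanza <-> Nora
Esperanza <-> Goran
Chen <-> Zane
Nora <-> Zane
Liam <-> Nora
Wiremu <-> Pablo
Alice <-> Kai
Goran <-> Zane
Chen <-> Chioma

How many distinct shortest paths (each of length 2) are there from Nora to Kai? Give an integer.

The shortest distance is 2. The length-2 paths are: Nora–Liam–Kai; Nora–Chioma–Kai.
That gives 2 distinct shortest paths.

2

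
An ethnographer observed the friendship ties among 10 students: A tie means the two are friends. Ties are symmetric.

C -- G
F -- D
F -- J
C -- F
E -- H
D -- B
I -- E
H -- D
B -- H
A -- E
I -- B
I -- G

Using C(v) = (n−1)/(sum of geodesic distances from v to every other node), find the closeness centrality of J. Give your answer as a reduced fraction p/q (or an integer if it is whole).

1/3

Distances from J: A:5, B:3, C:2, D:2, E:4, F:1, G:3, H:3, I:4. Sum = 27.
n = 10, so closeness = 9/27 = 1/3.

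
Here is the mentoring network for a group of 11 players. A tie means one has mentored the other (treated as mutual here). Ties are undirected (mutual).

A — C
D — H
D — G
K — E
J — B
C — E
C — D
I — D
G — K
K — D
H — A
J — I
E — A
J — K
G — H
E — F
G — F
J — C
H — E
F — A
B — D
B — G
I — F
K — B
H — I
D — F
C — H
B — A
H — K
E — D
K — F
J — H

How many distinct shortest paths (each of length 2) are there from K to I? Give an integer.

4

The shortest distance is 2. The length-2 paths are: K–F–I; K–J–I; K–D–I; K–H–I.
That gives 4 distinct shortest paths.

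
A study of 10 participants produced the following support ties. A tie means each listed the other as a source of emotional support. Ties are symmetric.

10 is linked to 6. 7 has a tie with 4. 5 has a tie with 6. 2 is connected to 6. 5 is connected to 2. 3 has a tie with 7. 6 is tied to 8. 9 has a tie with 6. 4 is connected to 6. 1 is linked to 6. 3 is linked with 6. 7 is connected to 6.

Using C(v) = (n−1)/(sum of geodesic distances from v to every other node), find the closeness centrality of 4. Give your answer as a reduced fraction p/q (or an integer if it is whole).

Distances from 4: 1:2, 2:2, 3:2, 5:2, 6:1, 7:1, 8:2, 9:2, 10:2. Sum = 16.
n = 10, so closeness = 9/16.

9/16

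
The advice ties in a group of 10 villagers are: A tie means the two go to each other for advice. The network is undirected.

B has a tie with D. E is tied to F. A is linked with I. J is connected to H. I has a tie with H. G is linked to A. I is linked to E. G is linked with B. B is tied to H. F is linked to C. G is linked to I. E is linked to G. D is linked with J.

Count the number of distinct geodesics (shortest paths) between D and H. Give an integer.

The shortest distance is 2. The length-2 paths are: D–J–H; D–B–H.
That gives 2 distinct shortest paths.

2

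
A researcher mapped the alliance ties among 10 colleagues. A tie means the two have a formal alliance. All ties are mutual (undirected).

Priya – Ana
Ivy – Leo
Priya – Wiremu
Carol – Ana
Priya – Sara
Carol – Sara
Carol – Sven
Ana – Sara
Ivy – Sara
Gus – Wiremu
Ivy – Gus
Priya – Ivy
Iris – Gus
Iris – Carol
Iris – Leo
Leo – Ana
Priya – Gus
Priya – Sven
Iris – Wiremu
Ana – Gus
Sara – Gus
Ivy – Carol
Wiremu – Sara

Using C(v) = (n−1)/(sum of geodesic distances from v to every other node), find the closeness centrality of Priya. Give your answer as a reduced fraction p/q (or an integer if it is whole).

3/4

Distances from Priya: Ana:1, Carol:2, Gus:1, Iris:2, Ivy:1, Leo:2, Sara:1, Sven:1, Wiremu:1. Sum = 12.
n = 10, so closeness = 9/12 = 3/4.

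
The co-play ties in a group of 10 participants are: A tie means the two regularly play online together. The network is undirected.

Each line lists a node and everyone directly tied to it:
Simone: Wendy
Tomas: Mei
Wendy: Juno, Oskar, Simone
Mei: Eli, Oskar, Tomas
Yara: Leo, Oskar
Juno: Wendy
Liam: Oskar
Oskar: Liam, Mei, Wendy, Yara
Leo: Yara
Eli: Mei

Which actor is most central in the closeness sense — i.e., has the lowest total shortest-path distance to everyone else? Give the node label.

Oskar

Farness (sum of distances to all others) for each node — Eli:26, Juno:26, Leo:28, Liam:22, Mei:18, Oskar:14, Simone:26, Tomas:26, Wendy:18, Yara:20.
The smallest farness is 14, for Oskar, so Oskar has the highest closeness.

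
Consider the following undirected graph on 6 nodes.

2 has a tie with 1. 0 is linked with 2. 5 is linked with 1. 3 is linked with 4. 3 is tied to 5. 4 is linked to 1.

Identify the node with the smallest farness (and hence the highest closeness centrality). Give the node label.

Farness (sum of distances to all others) for each node — 0:13, 1:7, 2:9, 3:11, 4:9, 5:9.
The smallest farness is 7, for 1, so 1 has the highest closeness.

1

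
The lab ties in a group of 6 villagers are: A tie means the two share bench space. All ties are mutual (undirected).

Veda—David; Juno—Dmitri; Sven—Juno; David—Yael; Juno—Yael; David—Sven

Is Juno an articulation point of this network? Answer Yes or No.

Yes

Removing Juno leaves {Dmitri} with no path to {David, Sven, Veda, and Yael}, so the network splits into 2 components. Juno is a cut vertex.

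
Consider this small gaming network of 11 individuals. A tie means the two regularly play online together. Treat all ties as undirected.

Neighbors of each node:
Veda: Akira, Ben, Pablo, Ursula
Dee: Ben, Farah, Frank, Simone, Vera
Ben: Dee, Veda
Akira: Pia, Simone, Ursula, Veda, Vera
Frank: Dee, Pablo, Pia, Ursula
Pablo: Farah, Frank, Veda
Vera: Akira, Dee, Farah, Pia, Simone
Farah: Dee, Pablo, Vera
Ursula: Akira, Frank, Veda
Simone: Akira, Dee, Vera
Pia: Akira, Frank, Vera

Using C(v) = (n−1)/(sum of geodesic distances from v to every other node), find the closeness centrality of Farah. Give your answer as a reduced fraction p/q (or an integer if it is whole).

Distances from Farah: Akira:2, Ben:2, Dee:1, Frank:2, Pablo:1, Pia:2, Simone:2, Ursula:3, Veda:2, Vera:1. Sum = 18.
n = 11, so closeness = 10/18 = 5/9.

5/9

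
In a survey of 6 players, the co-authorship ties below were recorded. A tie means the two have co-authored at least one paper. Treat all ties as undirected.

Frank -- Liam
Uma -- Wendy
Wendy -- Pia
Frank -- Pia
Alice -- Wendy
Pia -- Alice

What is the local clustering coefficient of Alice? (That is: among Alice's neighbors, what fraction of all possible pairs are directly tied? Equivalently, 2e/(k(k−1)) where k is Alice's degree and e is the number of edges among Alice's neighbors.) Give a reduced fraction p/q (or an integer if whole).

1

Alice's neighbors: Pia and Wendy (k = 2).
Possible neighbor pairs: C(2,2) = 1. Edges among them: Pia–Wendy → e = 1.
Clustering(Alice) = 1/1.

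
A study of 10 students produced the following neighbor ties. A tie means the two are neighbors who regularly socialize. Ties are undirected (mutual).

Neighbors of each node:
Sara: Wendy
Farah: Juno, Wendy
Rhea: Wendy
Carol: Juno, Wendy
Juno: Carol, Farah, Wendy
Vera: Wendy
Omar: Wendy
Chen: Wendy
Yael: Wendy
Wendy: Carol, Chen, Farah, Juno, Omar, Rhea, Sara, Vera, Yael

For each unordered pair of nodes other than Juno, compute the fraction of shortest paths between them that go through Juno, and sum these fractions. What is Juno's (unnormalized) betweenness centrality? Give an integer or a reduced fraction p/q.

Pairs whose geodesics pass through Juno — Farah–Carol: 1/2.
All other pairs contribute 0.
Summing the contributions gives betweenness(Juno) = 1/2.

1/2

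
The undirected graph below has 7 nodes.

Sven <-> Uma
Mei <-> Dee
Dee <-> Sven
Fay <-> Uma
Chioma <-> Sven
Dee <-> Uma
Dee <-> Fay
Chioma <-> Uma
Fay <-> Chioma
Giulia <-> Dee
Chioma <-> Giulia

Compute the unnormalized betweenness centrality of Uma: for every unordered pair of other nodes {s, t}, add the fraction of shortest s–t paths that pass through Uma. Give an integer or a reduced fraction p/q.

5/6

Pairs whose geodesics pass through Uma — Mei–Chioma: 1/4; Sven–Fay: 1/3; Chioma–Dee: 1/4.
All other pairs contribute 0.
Summing the contributions gives betweenness(Uma) = 5/6.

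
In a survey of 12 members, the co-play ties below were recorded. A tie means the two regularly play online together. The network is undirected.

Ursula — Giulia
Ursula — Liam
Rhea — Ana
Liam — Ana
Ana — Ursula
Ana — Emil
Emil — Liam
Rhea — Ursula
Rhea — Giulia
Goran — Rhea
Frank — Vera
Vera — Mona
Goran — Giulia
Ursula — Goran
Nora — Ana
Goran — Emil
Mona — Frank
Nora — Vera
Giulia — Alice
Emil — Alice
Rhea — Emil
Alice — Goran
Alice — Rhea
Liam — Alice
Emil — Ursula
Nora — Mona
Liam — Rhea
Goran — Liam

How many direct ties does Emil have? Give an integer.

Emil is directly tied to Alice, Ana, Goran, Liam, Rhea, and Ursula. That is 6 neighbors, so the degree of Emil is 6.

6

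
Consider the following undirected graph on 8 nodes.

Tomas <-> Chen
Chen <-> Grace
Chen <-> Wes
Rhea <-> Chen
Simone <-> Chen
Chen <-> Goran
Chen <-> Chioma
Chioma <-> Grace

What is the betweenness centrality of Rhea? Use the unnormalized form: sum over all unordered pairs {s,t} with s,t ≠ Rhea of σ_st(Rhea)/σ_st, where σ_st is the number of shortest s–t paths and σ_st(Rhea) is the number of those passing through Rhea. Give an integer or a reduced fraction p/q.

No shortest path between any pair of other nodes passes through Rhea.
Summing the contributions gives betweenness(Rhea) = 0.

0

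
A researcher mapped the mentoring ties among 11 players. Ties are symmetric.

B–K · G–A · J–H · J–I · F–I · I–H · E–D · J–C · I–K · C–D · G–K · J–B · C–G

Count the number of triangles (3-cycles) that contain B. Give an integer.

B's neighbors are J and K, but none of them are tied to each other, so no triangle contains B.

0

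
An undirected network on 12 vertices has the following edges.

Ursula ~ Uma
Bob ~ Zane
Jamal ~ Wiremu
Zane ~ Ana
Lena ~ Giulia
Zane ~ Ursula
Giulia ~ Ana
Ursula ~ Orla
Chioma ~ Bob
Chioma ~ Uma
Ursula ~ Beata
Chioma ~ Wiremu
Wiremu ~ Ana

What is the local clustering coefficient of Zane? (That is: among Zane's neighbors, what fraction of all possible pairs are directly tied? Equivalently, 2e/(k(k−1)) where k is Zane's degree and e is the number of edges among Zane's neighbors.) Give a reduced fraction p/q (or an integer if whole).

Zane's neighbors: Ana, Bob, and Ursula (k = 3).
Possible neighbor pairs: C(3,2) = 3. Edges among them: none → e = 0.
Clustering(Zane) = 0/3 = 0.

0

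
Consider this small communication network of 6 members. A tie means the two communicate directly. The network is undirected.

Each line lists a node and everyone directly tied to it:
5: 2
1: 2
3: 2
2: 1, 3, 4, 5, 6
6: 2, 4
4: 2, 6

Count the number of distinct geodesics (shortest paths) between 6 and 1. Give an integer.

1

The shortest distance is 2, and the only length-2 path is 6–2–1. So there is exactly 1 shortest path.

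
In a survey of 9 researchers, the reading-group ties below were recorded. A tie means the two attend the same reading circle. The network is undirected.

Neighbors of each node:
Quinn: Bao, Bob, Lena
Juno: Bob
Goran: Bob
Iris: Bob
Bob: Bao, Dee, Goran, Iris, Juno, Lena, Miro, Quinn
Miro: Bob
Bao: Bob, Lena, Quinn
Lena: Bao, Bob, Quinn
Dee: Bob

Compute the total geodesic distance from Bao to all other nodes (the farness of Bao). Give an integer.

13

Distances from Bao: Bob:1, Dee:2, Goran:2, Iris:2, Juno:2, Lena:1, Miro:2, Quinn:1.
Sum = 1 + 2 + 2 + 2 + 2 + 1 + 2 + 1 = 13.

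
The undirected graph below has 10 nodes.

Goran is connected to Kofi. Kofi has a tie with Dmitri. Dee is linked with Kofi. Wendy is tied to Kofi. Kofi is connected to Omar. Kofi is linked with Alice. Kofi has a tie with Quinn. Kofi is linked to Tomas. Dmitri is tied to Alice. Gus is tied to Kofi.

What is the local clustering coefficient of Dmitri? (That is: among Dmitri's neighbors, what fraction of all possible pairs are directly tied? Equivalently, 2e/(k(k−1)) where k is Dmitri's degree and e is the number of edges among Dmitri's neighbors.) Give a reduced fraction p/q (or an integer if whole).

Dmitri's neighbors: Alice and Kofi (k = 2).
Possible neighbor pairs: C(2,2) = 1. Edges among them: Alice–Kofi → e = 1.
Clustering(Dmitri) = 1/1.

1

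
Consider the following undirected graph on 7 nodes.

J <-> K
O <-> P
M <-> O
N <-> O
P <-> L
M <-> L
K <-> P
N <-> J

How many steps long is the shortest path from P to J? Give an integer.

One shortest route is P – K – J, which uses 2 edges, and P and J are not directly tied, so nothing shorter exists. So d(P,J) = 2.

2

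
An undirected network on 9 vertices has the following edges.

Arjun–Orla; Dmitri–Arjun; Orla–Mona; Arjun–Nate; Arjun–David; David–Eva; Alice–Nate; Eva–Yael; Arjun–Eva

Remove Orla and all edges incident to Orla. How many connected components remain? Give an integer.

Without Orla, the remaining ties split the others into: {Alice, Arjun, David, Dmitri, Eva, Nate, Yael}; {Mona}.
That's 2 separate components.

2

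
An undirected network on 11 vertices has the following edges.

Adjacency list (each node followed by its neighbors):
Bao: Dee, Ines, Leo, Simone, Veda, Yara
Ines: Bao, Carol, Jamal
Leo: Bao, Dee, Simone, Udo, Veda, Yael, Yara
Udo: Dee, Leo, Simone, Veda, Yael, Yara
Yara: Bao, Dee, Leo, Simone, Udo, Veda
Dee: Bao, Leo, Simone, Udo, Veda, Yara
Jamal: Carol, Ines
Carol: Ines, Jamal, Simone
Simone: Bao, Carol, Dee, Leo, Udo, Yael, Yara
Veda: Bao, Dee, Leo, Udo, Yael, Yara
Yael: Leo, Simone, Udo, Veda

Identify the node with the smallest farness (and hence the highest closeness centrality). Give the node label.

Farness (sum of distances to all others) for each node — Bao:14, Carol:18, Dee:15, Ines:19, Jamal:24, Leo:14, Simone:13, Udo:16, Veda:16, Yael:18, Yara:15.
The smallest farness is 13, for Simone, so Simone has the highest closeness.

Simone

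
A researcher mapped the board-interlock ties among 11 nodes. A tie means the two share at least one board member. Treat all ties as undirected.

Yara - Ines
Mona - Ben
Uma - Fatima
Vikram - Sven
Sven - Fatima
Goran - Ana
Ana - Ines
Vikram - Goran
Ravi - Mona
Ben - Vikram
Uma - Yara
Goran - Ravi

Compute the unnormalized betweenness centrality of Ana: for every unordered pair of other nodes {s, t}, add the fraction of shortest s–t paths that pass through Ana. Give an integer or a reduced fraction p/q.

Pairs whose geodesics pass through Ana — Goran–Uma: 1/2; Goran–Yara: 1; Goran–Ines: 1; Ravi–Uma: 1/2; Ravi–Yara: 1; Ravi–Ines: 1; Mona–Yara: 1; Mona–Ines: 1; Ben–Yara: 1/2; Ben–Ines: 1; Vikram–Yara: 1/2; Vikram–Ines: 1; Sven–Ines: 1/2.
All other pairs contribute 0.
Summing the contributions gives betweenness(Ana) = 21/2.

21/2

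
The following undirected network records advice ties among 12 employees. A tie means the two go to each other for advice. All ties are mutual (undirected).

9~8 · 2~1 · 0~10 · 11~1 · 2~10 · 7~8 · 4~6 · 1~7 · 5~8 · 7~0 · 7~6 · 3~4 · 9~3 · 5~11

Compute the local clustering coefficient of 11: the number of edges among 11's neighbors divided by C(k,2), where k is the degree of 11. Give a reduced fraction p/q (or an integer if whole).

11's neighbors: 1 and 5 (k = 2).
Possible neighbor pairs: C(2,2) = 1. Edges among them: none → e = 0.
Clustering(11) = 0/1.

0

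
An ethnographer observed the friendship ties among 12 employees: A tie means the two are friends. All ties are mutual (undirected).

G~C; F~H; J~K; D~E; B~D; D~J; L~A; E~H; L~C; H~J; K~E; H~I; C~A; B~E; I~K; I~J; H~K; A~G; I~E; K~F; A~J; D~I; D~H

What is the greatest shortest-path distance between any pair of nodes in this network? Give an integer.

Eccentricity of each node (its greatest distance to any other): A:3, B:4, C:4, D:3, E:4, F:4, G:4, H:3, I:3, J:2, K:3, L:4.
The maximum eccentricity is 4, realized for instance by the pair B–C via B – D – J – A – C. So the diameter is 4.

4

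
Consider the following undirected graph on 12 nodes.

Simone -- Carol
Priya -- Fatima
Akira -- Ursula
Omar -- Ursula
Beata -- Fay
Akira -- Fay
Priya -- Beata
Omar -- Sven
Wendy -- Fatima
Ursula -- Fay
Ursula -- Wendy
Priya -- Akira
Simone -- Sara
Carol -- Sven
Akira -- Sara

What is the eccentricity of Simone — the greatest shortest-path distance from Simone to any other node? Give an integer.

4

Distances from Simone: Akira:2, Beata:4, Carol:1, Fatima:4, Fay:3, Omar:3, Priya:3, Sara:1, Sven:2, Ursula:3, Wendy:4.
The largest is 4 (to Wendy, Beata, and Fatima), so the eccentricity of Simone is 4.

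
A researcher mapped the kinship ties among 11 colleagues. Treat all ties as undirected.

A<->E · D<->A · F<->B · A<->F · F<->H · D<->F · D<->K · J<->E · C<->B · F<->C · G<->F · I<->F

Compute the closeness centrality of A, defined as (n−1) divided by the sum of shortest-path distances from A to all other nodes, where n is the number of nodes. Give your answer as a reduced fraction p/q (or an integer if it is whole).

10/17

Distances from A: B:2, C:2, D:1, E:1, F:1, G:2, H:2, I:2, J:2, K:2. Sum = 17.
n = 11, so closeness = 10/17.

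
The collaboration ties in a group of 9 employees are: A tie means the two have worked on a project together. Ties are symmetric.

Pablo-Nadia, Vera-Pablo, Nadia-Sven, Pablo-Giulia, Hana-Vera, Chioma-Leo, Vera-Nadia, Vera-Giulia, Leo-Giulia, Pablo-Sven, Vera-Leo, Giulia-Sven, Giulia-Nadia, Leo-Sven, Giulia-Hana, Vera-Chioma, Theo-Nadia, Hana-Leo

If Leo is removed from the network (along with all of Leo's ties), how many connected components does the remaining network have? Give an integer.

1

Leo's neighbors (Chioma, Giulia, Hana, Sven, and Vera) remain reachable from one another through other ties, so the rest of the network stays in one piece.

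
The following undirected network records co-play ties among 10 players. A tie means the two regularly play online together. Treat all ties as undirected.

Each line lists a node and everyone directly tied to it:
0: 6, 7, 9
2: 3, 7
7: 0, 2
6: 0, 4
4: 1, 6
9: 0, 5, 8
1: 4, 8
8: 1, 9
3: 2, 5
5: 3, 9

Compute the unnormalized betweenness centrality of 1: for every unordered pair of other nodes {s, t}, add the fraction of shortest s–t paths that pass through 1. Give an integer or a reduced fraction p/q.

17/6

Pairs whose geodesics pass through 1 — 5–4: 1/2; 9–4: 1/2; 8–4: 1; 8–6: 1/2; 4–3: 1/3.
All other pairs contribute 0.
Summing the contributions gives betweenness(1) = 17/6.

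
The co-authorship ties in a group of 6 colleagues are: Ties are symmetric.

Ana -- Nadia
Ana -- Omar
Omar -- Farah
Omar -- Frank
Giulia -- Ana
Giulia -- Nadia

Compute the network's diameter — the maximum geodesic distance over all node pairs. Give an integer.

3

Eccentricity of each node (its greatest distance to any other): Ana:2, Farah:3, Frank:3, Giulia:3, Nadia:3, Omar:2.
The maximum eccentricity is 3, realized for instance by the pair Giulia–Frank via Giulia – Ana – Omar – Frank. So the diameter is 3.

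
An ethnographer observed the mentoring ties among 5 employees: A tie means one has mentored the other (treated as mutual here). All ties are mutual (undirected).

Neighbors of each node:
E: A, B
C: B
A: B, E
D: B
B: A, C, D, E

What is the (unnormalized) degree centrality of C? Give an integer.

1

C is directly tied to B. That is 1 neighbor, so the degree of C is 1.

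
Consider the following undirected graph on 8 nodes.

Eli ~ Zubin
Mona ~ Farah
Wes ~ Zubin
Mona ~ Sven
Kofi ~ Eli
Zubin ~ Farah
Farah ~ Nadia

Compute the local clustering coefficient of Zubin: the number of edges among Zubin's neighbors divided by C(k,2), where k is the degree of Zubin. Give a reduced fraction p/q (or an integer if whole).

0

Zubin's neighbors: Eli, Farah, and Wes (k = 3).
Possible neighbor pairs: C(3,2) = 3. Edges among them: none → e = 0.
Clustering(Zubin) = 0/3 = 0.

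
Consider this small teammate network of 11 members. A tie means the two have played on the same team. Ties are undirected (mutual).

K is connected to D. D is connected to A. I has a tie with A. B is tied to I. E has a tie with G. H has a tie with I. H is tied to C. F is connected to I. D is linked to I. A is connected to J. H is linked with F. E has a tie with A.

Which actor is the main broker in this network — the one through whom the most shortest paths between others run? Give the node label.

Unnormalized betweenness of each node: A:23, B:0, C:0, D:9, E:9, F:0, G:0, H:9, I:27, J:0, K:0.
I has the largest value, 27, making it the main broker — the node through which the most shortest paths run.

I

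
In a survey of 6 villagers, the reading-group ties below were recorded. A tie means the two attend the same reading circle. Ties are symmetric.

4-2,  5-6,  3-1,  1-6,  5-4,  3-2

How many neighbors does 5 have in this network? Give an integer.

5 is directly tied to 4 and 6. That is 2 neighbors, so the degree of 5 is 2.

2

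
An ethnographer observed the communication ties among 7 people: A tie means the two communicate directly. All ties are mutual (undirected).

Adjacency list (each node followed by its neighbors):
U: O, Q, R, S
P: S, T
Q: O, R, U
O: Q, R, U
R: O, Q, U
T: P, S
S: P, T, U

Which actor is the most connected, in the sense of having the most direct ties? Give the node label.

Degrees — O:3, P:2, Q:3, R:3, S:3, T:2, U:4.
The maximum is 4, attained only by U.

U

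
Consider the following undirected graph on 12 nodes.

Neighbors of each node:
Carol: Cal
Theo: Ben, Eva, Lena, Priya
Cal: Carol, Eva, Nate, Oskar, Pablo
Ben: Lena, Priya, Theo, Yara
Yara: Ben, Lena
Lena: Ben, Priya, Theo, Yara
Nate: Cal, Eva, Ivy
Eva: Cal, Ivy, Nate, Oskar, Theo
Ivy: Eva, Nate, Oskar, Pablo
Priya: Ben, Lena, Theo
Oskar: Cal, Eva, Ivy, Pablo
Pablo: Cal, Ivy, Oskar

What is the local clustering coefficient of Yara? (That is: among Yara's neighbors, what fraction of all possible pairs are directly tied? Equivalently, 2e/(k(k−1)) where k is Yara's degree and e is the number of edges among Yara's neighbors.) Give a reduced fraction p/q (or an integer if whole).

Yara's neighbors: Ben and Lena (k = 2).
Possible neighbor pairs: C(2,2) = 1. Edges among them: Ben–Lena → e = 1.
Clustering(Yara) = 1/1.

1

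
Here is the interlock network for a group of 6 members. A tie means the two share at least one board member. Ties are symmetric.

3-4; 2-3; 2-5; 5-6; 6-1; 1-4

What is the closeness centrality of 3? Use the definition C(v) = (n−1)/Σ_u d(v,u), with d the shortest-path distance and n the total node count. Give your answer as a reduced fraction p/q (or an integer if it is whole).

5/9

Distances from 3: 1:2, 2:1, 4:1, 5:2, 6:3. Sum = 9.
n = 6, so closeness = 5/9.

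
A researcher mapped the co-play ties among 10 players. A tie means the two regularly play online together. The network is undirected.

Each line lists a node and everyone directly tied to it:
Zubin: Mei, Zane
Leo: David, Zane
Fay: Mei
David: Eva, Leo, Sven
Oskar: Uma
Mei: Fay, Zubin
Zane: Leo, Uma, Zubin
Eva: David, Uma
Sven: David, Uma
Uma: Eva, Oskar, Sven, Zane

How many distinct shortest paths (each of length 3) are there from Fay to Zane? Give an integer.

1

The shortest distance is 3, and the only length-3 path is Fay–Mei–Zubin–Zane. So there is exactly 1 shortest path.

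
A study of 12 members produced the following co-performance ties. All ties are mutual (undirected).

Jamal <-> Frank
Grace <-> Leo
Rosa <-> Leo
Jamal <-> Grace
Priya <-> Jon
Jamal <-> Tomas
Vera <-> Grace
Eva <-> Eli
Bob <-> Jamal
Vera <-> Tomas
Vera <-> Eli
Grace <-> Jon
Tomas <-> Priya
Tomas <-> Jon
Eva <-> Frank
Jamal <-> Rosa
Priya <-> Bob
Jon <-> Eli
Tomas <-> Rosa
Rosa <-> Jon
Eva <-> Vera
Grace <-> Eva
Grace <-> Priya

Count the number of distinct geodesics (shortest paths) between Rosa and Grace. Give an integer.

The shortest distance is 2. The length-2 paths are: Rosa–Leo–Grace; Rosa–Jon–Grace; Rosa–Jamal–Grace.
That gives 3 distinct shortest paths.

3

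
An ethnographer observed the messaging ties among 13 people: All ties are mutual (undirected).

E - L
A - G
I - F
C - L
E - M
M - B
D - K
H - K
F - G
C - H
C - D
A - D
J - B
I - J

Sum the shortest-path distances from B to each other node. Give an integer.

41

Distances from B: A:5, C:4, D:5, E:2, F:3, G:4, H:5, I:2, J:1, K:6, L:3, M:1.
Sum = 5 + 4 + 5 + 2 + 3 + 4 + 5 + 2 + 1 + 6 + 3 + 1 = 41.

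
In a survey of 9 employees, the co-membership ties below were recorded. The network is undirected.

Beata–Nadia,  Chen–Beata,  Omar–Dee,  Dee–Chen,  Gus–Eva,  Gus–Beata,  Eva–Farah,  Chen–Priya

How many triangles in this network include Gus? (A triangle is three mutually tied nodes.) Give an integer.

Gus's neighbors are Beata and Eva, but none of them are tied to each other, so no triangle contains Gus.

0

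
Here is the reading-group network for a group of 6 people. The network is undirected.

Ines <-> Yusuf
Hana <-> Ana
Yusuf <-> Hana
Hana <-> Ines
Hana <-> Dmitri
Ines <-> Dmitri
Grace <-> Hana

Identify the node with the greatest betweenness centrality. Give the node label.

Unnormalized betweenness of each node: Ana:0, Dmitri:0, Grace:0, Hana:15/2, Ines:1/2, Yusuf:0.
Hana has the largest value, 15/2, making it the main broker — the node through which the most shortest paths run.

Hana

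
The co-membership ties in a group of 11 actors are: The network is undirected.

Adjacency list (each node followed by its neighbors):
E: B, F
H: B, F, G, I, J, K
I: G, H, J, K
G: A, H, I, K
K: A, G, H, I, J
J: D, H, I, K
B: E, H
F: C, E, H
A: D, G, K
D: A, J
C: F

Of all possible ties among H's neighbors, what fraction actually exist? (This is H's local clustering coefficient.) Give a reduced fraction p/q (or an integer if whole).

H's neighbors: B, F, G, I, J, and K (k = 6).
Possible neighbor pairs: C(6,2) = 15. Edges among them: G–I, G–K, I–J, I–K, J–K → e = 5.
Clustering(H) = 5/15 = 1/3.

1/3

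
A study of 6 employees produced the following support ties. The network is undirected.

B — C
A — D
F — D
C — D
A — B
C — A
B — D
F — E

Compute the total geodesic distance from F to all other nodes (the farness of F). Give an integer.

8

Distances from F: A:2, B:2, C:2, D:1, E:1.
Sum = 2 + 2 + 2 + 1 + 1 = 8.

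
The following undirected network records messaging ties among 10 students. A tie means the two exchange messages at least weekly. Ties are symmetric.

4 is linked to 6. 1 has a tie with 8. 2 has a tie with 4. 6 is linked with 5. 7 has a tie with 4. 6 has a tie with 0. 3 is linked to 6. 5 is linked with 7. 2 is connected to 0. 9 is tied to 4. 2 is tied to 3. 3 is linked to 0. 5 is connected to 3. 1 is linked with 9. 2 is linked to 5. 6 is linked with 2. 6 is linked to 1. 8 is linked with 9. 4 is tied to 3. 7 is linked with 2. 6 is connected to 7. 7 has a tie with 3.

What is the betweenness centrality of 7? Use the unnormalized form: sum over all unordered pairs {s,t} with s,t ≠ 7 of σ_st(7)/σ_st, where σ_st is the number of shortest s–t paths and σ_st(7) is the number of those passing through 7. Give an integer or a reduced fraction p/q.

Pairs whose geodesics pass through 7 — 4–5: 1/4; 5–9: 1/5.
All other pairs contribute 0.
Summing the contributions gives betweenness(7) = 9/20.

9/20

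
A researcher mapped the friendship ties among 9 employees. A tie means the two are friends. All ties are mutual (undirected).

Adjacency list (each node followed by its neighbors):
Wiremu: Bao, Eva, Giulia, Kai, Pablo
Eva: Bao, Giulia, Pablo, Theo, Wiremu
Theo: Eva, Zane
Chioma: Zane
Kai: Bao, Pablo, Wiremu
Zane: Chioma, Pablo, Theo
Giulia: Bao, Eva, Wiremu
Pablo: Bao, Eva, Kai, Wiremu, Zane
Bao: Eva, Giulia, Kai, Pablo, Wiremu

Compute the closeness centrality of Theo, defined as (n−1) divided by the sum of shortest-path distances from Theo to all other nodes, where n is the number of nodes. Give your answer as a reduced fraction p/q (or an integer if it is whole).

8/15

Distances from Theo: Bao:2, Chioma:2, Eva:1, Giulia:2, Kai:3, Pablo:2, Wiremu:2, Zane:1. Sum = 15.
n = 9, so closeness = 8/15.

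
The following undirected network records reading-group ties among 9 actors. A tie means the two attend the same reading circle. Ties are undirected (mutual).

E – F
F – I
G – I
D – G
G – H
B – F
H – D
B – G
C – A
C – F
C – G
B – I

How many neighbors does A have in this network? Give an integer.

A is directly tied to C. That is 1 neighbor, so the degree of A is 1.

1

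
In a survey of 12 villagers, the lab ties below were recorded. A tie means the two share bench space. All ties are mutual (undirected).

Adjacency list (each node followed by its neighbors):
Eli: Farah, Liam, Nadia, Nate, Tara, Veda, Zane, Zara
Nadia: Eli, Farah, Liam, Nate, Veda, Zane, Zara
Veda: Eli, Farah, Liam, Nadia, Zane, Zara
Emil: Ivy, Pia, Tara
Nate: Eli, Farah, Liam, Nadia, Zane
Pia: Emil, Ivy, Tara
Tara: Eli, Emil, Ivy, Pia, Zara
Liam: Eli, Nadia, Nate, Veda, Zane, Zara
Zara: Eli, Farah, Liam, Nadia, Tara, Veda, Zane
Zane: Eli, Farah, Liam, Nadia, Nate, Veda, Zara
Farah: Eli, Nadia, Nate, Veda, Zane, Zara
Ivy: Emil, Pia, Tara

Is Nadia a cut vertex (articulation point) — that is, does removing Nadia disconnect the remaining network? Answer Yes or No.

Even without Nadia, every remaining node can still reach every other (the residual graph is connected), so Nadia is not a cut vertex.

No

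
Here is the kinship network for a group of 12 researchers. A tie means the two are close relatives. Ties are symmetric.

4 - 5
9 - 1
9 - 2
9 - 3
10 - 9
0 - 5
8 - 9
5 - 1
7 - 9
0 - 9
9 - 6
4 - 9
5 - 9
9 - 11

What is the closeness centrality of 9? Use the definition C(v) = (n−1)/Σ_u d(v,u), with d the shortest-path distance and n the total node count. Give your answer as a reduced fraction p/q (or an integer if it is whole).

1

Distances from 9: 0:1, 1:1, 2:1, 3:1, 4:1, 5:1, 6:1, 7:1, 8:1, 10:1, 11:1. Sum = 11.
n = 12, so closeness = 11/11 = 1.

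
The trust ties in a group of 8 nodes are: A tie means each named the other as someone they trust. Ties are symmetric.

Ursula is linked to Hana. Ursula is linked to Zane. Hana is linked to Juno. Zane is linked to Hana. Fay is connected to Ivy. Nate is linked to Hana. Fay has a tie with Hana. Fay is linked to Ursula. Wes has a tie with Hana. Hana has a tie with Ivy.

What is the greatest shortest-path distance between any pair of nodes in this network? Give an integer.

2

Eccentricity of each node (its greatest distance to any other): Fay:2, Hana:1, Ivy:2, Juno:2, Nate:2, Ursula:2, Wes:2, Zane:2.
The maximum eccentricity is 2, realized for instance by the pair Ivy–Nate via Ivy – Hana – Nate. So the diameter is 2.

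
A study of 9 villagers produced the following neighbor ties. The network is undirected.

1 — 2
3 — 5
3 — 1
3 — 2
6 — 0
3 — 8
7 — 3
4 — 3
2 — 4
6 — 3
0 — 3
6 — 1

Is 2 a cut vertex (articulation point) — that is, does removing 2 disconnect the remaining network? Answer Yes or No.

No

Even without 2, every remaining node can still reach every other (the residual graph is connected), so 2 is not a cut vertex.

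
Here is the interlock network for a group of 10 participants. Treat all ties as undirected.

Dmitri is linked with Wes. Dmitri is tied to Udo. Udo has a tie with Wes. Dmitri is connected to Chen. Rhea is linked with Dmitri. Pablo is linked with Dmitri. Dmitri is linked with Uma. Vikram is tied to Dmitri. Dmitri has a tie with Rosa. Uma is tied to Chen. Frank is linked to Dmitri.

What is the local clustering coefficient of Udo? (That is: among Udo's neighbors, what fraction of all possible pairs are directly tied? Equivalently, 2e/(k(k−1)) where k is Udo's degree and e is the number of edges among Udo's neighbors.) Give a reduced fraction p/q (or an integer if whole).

Udo's neighbors: Dmitri and Wes (k = 2).
Possible neighbor pairs: C(2,2) = 1. Edges among them: Dmitri–Wes → e = 1.
Clustering(Udo) = 1/1.

1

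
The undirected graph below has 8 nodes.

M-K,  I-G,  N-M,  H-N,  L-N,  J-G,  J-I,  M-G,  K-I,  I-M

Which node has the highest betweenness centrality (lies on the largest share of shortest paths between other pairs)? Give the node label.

M

Unnormalized betweenness of each node: G:2, H:0, I:7/2, J:0, K:0, L:0, M:25/2, N:11.
M has the largest value, 25/2, making it the main broker — the node through which the most shortest paths run.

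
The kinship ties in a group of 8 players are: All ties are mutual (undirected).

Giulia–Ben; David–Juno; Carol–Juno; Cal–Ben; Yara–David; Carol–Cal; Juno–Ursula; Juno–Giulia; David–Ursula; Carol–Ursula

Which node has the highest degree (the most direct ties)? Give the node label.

Degrees — Ben:2, Cal:2, Carol:3, David:3, Giulia:2, Juno:4, Ursula:3, Yara:1.
The maximum is 4, attained only by Juno.

Juno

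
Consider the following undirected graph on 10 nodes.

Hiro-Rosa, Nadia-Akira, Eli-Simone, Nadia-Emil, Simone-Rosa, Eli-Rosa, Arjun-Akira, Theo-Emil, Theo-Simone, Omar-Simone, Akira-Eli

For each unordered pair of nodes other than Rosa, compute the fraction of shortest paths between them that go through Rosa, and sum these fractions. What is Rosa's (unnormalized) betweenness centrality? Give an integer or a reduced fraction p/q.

8

Pairs whose geodesics pass through Rosa — Hiro–Theo: 1; Hiro–Simone: 1; Hiro–Eli: 1; Hiro–Omar: 1; Hiro–Akira: 1; Hiro–Arjun: 1; Hiro–Nadia: 1; Hiro–Emil: 1.
All other pairs contribute 0.
Summing the contributions gives betweenness(Rosa) = 8.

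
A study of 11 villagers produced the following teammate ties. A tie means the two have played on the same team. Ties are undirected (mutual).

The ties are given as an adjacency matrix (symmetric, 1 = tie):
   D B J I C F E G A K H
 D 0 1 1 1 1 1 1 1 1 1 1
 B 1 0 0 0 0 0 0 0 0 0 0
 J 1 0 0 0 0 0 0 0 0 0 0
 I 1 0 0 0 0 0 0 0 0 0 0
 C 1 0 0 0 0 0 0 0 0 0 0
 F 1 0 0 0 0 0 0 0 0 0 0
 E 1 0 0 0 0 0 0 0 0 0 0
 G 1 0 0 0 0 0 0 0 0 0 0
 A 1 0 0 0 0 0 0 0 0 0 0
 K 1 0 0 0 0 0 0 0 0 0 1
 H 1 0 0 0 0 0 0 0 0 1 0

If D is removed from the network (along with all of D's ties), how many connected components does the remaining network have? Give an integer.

Without D, the remaining ties split the others into: {B}; {J}; {I}; {C}; {F}; {E}; {G}; {A}; {H, K}.
That's 9 separate components.

9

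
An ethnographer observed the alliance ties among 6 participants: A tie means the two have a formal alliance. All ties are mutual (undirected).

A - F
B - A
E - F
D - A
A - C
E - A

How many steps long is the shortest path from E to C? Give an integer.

One shortest route is E – A – C, which uses 2 edges, and E and C are not directly tied, so nothing shorter exists. So d(E,C) = 2.

2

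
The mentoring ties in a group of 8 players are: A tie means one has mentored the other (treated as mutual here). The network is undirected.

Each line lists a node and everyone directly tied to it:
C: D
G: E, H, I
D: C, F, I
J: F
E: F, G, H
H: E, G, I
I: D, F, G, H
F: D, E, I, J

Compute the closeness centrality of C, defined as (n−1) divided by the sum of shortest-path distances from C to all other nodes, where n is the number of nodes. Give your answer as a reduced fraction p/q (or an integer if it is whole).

Distances from C: D:1, E:3, F:2, G:3, H:3, I:2, J:3. Sum = 17.
n = 8, so closeness = 7/17.

7/17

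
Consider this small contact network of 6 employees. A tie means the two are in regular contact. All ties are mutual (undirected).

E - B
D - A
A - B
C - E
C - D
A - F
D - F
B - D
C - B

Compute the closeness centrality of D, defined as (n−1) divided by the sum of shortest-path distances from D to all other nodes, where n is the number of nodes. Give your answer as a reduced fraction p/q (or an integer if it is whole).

Distances from D: A:1, B:1, C:1, E:2, F:1. Sum = 6.
n = 6, so closeness = 5/6.

5/6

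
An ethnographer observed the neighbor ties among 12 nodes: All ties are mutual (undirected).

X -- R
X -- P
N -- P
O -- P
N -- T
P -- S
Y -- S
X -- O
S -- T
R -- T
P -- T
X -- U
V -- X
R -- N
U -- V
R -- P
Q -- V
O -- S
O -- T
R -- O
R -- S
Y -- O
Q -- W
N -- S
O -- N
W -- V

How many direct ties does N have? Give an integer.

5

N is directly tied to O, P, R, S, and T. That is 5 neighbors, so the degree of N is 5.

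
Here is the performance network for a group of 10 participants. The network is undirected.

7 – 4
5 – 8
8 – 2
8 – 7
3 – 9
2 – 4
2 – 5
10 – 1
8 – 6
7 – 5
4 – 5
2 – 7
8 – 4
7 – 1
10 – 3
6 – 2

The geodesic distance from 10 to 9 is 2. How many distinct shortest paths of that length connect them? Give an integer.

1

The shortest distance is 2, and the only length-2 path is 10–3–9. So there is exactly 1 shortest path.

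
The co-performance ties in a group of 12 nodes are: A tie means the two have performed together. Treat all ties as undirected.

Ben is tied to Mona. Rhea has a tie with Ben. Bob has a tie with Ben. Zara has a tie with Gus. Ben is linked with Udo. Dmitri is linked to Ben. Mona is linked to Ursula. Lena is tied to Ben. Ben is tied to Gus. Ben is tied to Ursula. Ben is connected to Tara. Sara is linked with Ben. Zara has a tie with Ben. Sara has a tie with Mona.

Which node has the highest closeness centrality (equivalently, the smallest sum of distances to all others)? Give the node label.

Farness (sum of distances to all others) for each node — Ben:11, Bob:21, Dmitri:21, Gus:20, Lena:21, Mona:19, Rhea:21, Sara:20, Tara:21, Udo:21, Ursula:20, Zara:20.
The smallest farness is 11, for Ben, so Ben has the highest closeness.

Ben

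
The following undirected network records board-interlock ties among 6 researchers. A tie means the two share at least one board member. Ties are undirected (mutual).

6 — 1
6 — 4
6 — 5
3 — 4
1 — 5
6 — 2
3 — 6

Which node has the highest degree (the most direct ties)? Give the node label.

Degrees — 1:2, 2:1, 3:2, 4:2, 5:2, 6:5.
The maximum is 5, attained only by 6.

6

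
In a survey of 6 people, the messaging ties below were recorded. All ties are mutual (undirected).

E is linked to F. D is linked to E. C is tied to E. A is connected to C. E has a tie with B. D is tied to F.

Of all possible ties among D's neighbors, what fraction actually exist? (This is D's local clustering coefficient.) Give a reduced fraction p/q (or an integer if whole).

D's neighbors: E and F (k = 2).
Possible neighbor pairs: C(2,2) = 1. Edges among them: E–F → e = 1.
Clustering(D) = 1/1.

1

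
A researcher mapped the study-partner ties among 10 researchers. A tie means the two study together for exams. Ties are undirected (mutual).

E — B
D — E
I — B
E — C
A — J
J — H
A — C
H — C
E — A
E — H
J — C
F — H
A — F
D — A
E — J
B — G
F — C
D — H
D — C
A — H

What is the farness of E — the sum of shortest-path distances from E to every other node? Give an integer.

12

Distances from E: A:1, B:1, C:1, D:1, F:2, G:2, H:1, I:2, J:1.
Sum = 1 + 1 + 1 + 1 + 2 + 2 + 1 + 2 + 1 = 12.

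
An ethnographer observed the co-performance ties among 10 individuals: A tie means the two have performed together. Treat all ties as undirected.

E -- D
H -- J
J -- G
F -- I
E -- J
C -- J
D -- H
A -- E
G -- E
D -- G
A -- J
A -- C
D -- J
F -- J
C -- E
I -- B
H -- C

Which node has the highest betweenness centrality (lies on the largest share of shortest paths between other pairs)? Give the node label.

Unnormalized betweenness of each node: A:0, B:0, C:5/6, D:5/6, E:11/6, F:14, G:0, H:1/3, I:8, J:127/6.
J has the largest value, 127/6, making it the main broker — the node through which the most shortest paths run.

J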